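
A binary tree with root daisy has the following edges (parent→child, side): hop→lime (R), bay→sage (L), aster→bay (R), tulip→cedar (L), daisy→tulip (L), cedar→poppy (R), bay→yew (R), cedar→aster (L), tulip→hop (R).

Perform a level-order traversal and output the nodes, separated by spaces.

daisy tulip cedar hop aster poppy lime bay sage yew

Level-order visits nodes level by level from the root, left to right within each level.
Level 0: daisy
Level 1: tulip
Level 2: cedar, hop
Level 3: aster, poppy, lime
Level 4: bay
Level 5: sage, yew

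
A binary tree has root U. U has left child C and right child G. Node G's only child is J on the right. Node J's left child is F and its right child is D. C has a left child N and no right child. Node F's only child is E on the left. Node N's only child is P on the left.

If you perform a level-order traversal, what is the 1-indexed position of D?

8

Level-order visits nodes level by level from the root, left to right within each level.
Level 0: U
Level 1: C, G
Level 2: N, J
Level 3: P, F, D
Level 4: E
Full level-order sequence: U, C, G, N, J, P, F, D, E.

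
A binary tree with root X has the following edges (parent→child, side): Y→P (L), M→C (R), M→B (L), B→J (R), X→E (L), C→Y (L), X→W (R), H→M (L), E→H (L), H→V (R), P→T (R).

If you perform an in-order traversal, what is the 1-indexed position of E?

In-order visits the left subtree, then the node, then the right subtree.
At X: go left to E.
  At E: go left to H.
    At H: go left to M.
      At M: go left to B.
        At B: no left child.
        Visit B.
        At B: go right to J.
          J is a leaf — visit J.
      Visit M.
      At M: go right to C.
        At C: go left to Y.
          At Y: go left to P.
            At P: no left child.
            Visit P.
            At P: go right to T.
              T is a leaf — visit T.
          Visit Y.
          At Y: no right child.
        Visit C.
        At C: no right child.
    Visit H.
    At H: go right to V.
      V is a leaf — visit V.
  Visit E.
  At E: no right child.
Visit X.
At X: go right to W.
  W is a leaf — visit W.
Full in-order sequence: B, J, M, P, T, Y, C, H, V, E, X, W.

10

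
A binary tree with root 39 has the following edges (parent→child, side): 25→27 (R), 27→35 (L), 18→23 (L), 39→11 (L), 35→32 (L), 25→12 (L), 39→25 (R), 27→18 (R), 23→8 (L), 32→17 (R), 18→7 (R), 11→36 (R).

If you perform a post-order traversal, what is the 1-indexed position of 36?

Post-order visits the left subtree, then the right subtree, then the node.
At 39: go left to 11.
  At 11: no left child.
  At 11: go right to 36.
    36 is a leaf — visit 36.
  Visit 11.
At 39: go right to 25.
  At 25: go left to 12.
    12 is a leaf — visit 12.
  At 25: go right to 27.
    At 27: go left to 35.
      At 35: go left to 32.
        At 32: no left child.
        At 32: go right to 17.
          17 is a leaf — visit 17.
        Visit 32.
      At 35: no right child.
      Visit 35.
    At 27: go right to 18.
      At 18: go left to 23.
        At 23: go left to 8.
          8 is a leaf — visit 8.
        At 23: no right child.
        Visit 23.
      At 18: go right to 7.
        7 is a leaf — visit 7.
      Visit 18.
    Visit 27.
  Visit 25.
Visit 39.
Full post-order sequence: 36, 11, 12, 17, 32, 35, 8, 23, 7, 18, 27, 25, 39.

1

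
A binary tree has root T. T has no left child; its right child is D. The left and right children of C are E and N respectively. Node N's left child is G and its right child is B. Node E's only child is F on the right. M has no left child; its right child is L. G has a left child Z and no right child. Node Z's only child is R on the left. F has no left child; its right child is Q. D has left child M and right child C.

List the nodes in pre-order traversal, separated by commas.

Pre-order visits the node, then its left subtree, then its right subtree.
Visit T.
At T: no left child.
At T: go right to D.
  Visit D.
  At D: go left to M.
    Visit M.
    At M: no left child.
    At M: go right to L.
      L is a leaf — visit L.
  At D: go right to C.
    Visit C.
    At C: go left to E.
      Visit E.
      At E: no left child.
      At E: go right to F.
        Visit F.
        At F: no left child.
        At F: go right to Q.
          Q is a leaf — visit Q.
    At C: go right to N.
      Visit N.
      At N: go left to G.
        Visit G.
        At G: go left to Z.
          Visit Z.
          At Z: go left to R.
            R is a leaf — visit R.
          At Z: no right child.
        At G: no right child.
      At N: go right to B.
        B is a leaf — visit B.

T, D, M, L, C, E, F, Q, N, G, Z, R, B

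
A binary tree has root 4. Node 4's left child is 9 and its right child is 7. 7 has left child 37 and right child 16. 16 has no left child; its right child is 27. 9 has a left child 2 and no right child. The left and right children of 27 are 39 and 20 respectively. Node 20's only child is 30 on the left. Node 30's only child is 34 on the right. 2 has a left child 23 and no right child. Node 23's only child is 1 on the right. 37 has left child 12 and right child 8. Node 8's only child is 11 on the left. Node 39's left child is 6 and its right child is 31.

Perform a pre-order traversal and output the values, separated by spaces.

Pre-order visits the node, then its left subtree, then its right subtree.
Visit 4.
At 4: go left to 9.
  Visit 9.
  At 9: go left to 2.
    Visit 2.
    At 2: go left to 23.
      Visit 23.
      At 23: no left child.
      At 23: go right to 1.
        1 is a leaf — visit 1.
    At 2: no right child.
  At 9: no right child.
At 4: go right to 7.
  Visit 7.
  At 7: go left to 37.
    Visit 37.
    At 37: go left to 12.
      12 is a leaf — visit 12.
    At 37: go right to 8.
      Visit 8.
      At 8: go left to 11.
        11 is a leaf — visit 11.
      At 8: no right child.
  At 7: go right to 16.
    Visit 16.
    At 16: no left child.
    At 16: go right to 27.
      Visit 27.
      At 27: go left to 39.
        Visit 39.
        At 39: go left to 6.
          6 is a leaf — visit 6.
        At 39: go right to 31.
          31 is a leaf — visit 31.
      At 27: go right to 20.
        Visit 20.
        At 20: go left to 30.
          Visit 30.
          At 30: no left child.
          At 30: go right to 34.
            34 is a leaf — visit 34.
        At 20: no right child.

4 9 2 23 1 7 37 12 8 11 16 27 39 6 31 20 30 34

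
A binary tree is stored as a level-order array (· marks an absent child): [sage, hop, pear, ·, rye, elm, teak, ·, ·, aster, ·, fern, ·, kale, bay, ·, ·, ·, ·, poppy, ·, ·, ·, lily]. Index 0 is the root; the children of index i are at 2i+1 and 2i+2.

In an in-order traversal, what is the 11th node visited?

teak

In-order visits the left subtree, then the node, then the right subtree.
At sage: go left to hop.
  At hop: no left child.
  Visit hop.
  At hop: go right to rye.
    At rye: go left to aster.
      At aster: go left to poppy.
        poppy is a leaf — visit poppy.
      Visit aster.
      At aster: no right child.
    Visit rye.
    At rye: no right child.
Visit sage.
At sage: go right to pear.
  At pear: go left to elm.
    At elm: go left to fern.
      At fern: go left to lily.
        lily is a leaf — visit lily.
      Visit fern.
      At fern: no right child.
    Visit elm.
    At elm: no right child.
  Visit pear.
  At pear: go right to teak.
    At teak: go left to kale.
      kale is a leaf — visit kale.
    Visit teak.
    At teak: go right to bay.
      bay is a leaf — visit bay.
Full in-order sequence: hop, poppy, aster, rye, sage, lily, fern, elm, pear, kale, teak, bay.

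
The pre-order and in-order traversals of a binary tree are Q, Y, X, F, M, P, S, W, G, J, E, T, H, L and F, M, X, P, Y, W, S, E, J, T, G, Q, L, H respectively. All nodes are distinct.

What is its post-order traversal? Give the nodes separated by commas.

M, F, P, X, W, E, T, J, G, S, Y, L, H, Q

The first element of pre-order is the root; it splits in-order into left and right subtrees.
Root Q: left subtree has 11 nodes {F, M, X, P, Y, W, S, E, J, T, G}, right has 2 {L, H}.
  Root Y: left subtree has 4 nodes {F, M, X, P}, right has 6 {W, S, E, J, T, G}.
    Root X: left subtree has 2 nodes {F, M}, right has 1 {P}.
      Root F: left subtree has 0 nodes { }, right has 1 {M}.
    Root S: left subtree has 1 node {W}, right has 4 {E, J, T, G}.
      Root G: left subtree has 3 nodes {E, J, T}, right has 0 { }.
        Root J: left subtree has 1 node {E}, right has 1 {T}.
  Root H: left subtree has 1 node {L}, right has 0 { }.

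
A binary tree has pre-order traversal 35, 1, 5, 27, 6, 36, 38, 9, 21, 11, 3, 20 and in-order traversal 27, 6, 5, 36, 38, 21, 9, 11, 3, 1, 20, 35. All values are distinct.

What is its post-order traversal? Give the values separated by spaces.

6 27 21 3 11 9 38 36 5 20 1 35

The first element of pre-order is the root; it splits in-order into left and right subtrees.
Root 35: left subtree has 11 nodes {27, 6, 5, 36, 38, 21, 9, 11, 3, 1, 20}, right has 0 { }.
  Root 1: left subtree has 9 nodes {27, 6, 5, 36, 38, 21, 9, 11, 3}, right has 1 {20}.
    Root 5: left subtree has 2 nodes {27, 6}, right has 6 {36, 38, 21, 9, 11, 3}.
      Root 27: left subtree has 0 nodes { }, right has 1 {6}.
      Root 36: left subtree has 0 nodes { }, right has 5 {38, 21, 9, 11, 3}.
        Root 38: left subtree has 0 nodes { }, right has 4 {21, 9, 11, 3}.
          Root 9: left subtree has 1 node {21}, right has 2 {11, 3}.
            Root 11: left subtree has 0 nodes { }, right has 1 {3}.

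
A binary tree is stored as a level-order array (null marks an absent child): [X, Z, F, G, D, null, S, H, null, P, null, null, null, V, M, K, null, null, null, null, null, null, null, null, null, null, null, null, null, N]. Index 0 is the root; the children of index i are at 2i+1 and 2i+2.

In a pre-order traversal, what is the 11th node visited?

Pre-order visits the node, then its left subtree, then its right subtree.
Visit X.
At X: go left to Z.
  Visit Z.
  At Z: go left to G.
    Visit G.
    At G: go left to H.
      Visit H.
      At H: go left to K.
        K is a leaf — visit K.
      At H: no right child.
    At G: no right child.
  At Z: go right to D.
    Visit D.
    At D: go left to P.
      P is a leaf — visit P.
    At D: no right child.
At X: go right to F.
  Visit F.
  At F: no left child.
  At F: go right to S.
    Visit S.
    At S: go left to V.
      V is a leaf — visit V.
    At S: go right to M.
      Visit M.
      At M: go left to N.
        N is a leaf — visit N.
      At M: no right child.
Full pre-order sequence: X, Z, G, H, K, D, P, F, S, V, M, N.

M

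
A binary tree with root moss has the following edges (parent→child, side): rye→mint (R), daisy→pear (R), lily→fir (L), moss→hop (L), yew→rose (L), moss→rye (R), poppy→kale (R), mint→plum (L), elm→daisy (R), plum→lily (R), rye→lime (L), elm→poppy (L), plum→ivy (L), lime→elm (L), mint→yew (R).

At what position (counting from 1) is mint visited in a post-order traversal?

Post-order visits the left subtree, then the right subtree, then the node.
At moss: go left to hop.
  hop is a leaf — visit hop.
At moss: go right to rye.
  At rye: go left to lime.
    At lime: go left to elm.
      At elm: go left to poppy.
        At poppy: no left child.
        At poppy: go right to kale.
          kale is a leaf — visit kale.
        Visit poppy.
      At elm: go right to daisy.
        At daisy: no left child.
        At daisy: go right to pear.
          pear is a leaf — visit pear.
        Visit daisy.
      Visit elm.
    At lime: no right child.
    Visit lime.
  At rye: go right to mint.
    At mint: go left to plum.
      At plum: go left to ivy.
        ivy is a leaf — visit ivy.
      At plum: go right to lily.
        At lily: go left to fir.
          fir is a leaf — visit fir.
        At lily: no right child.
        Visit lily.
      Visit plum.
    At mint: go right to yew.
      At yew: go left to rose.
        rose is a leaf — visit rose.
      At yew: no right child.
      Visit yew.
    Visit mint.
  Visit rye.
Visit moss.
Full post-order sequence: hop, kale, poppy, pear, daisy, elm, lime, ivy, fir, lily, plum, rose, yew, mint, rye, moss.

14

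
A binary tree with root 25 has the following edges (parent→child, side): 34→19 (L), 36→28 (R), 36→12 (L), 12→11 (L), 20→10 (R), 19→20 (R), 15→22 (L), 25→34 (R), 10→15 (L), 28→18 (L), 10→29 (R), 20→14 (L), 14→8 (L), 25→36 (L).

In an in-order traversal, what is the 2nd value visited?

12

In-order visits the left subtree, then the node, then the right subtree.
At 25: go left to 36.
  At 36: go left to 12.
    At 12: go left to 11.
      11 is a leaf — visit 11.
    Visit 12.
    At 12: no right child.
  Visit 36.
  At 36: go right to 28.
    At 28: go left to 18.
      18 is a leaf — visit 18.
    Visit 28.
    At 28: no right child.
Visit 25.
At 25: go right to 34.
  At 34: go left to 19.
    At 19: no left child.
    Visit 19.
    At 19: go right to 20.
      At 20: go left to 14.
        At 14: go left to 8.
          8 is a leaf — visit 8.
        Visit 14.
        At 14: no right child.
      Visit 20.
      At 20: go right to 10.
        At 10: go left to 15.
          At 15: go left to 22.
            22 is a leaf — visit 22.
          Visit 15.
          At 15: no right child.
        Visit 10.
        At 10: go right to 29.
          29 is a leaf — visit 29.
  Visit 34.
  At 34: no right child.
Full in-order sequence: 11, 12, 36, 18, 28, 25, 19, 8, 14, 20, 22, 15, 10, 29, 34.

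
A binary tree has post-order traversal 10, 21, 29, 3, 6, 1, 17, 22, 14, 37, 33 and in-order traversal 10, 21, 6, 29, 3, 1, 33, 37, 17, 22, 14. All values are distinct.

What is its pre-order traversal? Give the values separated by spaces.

33 1 6 21 10 3 29 37 14 22 17

The last element of post-order is the root; it splits in-order into left and right subtrees.
Root 33: left subtree has 6 nodes {10, 21, 6, 29, 3, 1}, right has 4 {37, 17, 22, 14}.
  Root 1: left subtree has 5 nodes {10, 21, 6, 29, 3}, right has 0 { }.
    Root 6: left subtree has 2 nodes {10, 21}, right has 2 {29, 3}.
      Root 21: left subtree has 1 node {10}, right has 0 { }.
      Root 3: left subtree has 1 node {29}, right has 0 { }.
  Root 37: left subtree has 0 nodes { }, right has 3 {17, 22, 14}.
    Root 14: left subtree has 2 nodes {17, 22}, right has 0 { }.
      Root 22: left subtree has 1 node {17}, right has 0 { }.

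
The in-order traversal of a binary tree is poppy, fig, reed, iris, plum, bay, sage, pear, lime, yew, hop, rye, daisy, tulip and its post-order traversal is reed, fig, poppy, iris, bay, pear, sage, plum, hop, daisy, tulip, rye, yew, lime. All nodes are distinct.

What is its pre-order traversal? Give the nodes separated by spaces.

lime plum iris poppy fig reed sage bay pear yew rye hop tulip daisy

The last element of post-order is the root; it splits in-order into left and right subtrees.
Root lime: left subtree has 8 nodes {poppy, fig, reed, iris, plum, bay, sage, pear}, right has 5 {yew, hop, rye, daisy, tulip}.
  Root plum: left subtree has 4 nodes {poppy, fig, reed, iris}, right has 3 {bay, sage, pear}.
    Root iris: left subtree has 3 nodes {poppy, fig, reed}, right has 0 { }.
      Root poppy: left subtree has 0 nodes { }, right has 2 {fig, reed}.
        Root fig: left subtree has 0 nodes { }, right has 1 {reed}.
    Root sage: left subtree has 1 node {bay}, right has 1 {pear}.
  Root yew: left subtree has 0 nodes { }, right has 4 {hop, rye, daisy, tulip}.
    Root rye: left subtree has 1 node {hop}, right has 2 {daisy, tulip}.
      Root tulip: left subtree has 1 node {daisy}, right has 0 { }.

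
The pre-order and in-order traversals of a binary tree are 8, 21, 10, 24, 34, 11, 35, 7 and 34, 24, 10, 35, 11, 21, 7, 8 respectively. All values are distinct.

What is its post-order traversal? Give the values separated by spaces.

34 24 35 11 10 7 21 8

The first element of pre-order is the root; it splits in-order into left and right subtrees.
Root 8: left subtree has 7 nodes {34, 24, 10, 35, 11, 21, 7}, right has 0 { }.
  Root 21: left subtree has 5 nodes {34, 24, 10, 35, 11}, right has 1 {7}.
    Root 10: left subtree has 2 nodes {34, 24}, right has 2 {35, 11}.
      Root 24: left subtree has 1 node {34}, right has 0 { }.
      Root 11: left subtree has 1 node {35}, right has 0 { }.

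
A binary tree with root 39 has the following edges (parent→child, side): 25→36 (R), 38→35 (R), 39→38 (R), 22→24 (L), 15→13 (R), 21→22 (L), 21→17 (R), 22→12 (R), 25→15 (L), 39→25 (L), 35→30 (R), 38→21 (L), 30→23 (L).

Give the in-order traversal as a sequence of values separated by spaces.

In-order visits the left subtree, then the node, then the right subtree.
At 39: go left to 25.
  At 25: go left to 15.
    At 15: no left child.
    Visit 15.
    At 15: go right to 13.
      13 is a leaf — visit 13.
  Visit 25.
  At 25: go right to 36.
    36 is a leaf — visit 36.
Visit 39.
At 39: go right to 38.
  At 38: go left to 21.
    At 21: go left to 22.
      At 22: go left to 24.
        24 is a leaf — visit 24.
      Visit 22.
      At 22: go right to 12.
        12 is a leaf — visit 12.
    Visit 21.
    At 21: go right to 17.
      17 is a leaf — visit 17.
  Visit 38.
  At 38: go right to 35.
    At 35: no left child.
    Visit 35.
    At 35: go right to 30.
      At 30: go left to 23.
        23 is a leaf — visit 23.
      Visit 30.
      At 30: no right child.

15 13 25 36 39 24 22 12 21 17 38 35 23 30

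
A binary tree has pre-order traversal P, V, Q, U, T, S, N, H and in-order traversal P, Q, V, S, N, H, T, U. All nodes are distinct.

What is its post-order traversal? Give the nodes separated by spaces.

The first element of pre-order is the root; it splits in-order into left and right subtrees.
Root P: left subtree has 0 nodes { }, right has 7 {Q, V, S, N, H, T, U}.
  Root V: left subtree has 1 node {Q}, right has 5 {S, N, H, T, U}.
    Root U: left subtree has 4 nodes {S, N, H, T}, right has 0 { }.
      Root T: left subtree has 3 nodes {S, N, H}, right has 0 { }.
        Root S: left subtree has 0 nodes { }, right has 2 {N, H}.
          Root N: left subtree has 0 nodes { }, right has 1 {H}.

Q H N S T U V P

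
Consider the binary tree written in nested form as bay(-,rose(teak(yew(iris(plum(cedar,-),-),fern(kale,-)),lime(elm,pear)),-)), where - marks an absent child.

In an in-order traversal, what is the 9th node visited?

elm

In-order visits the left subtree, then the node, then the right subtree.
At bay: no left child.
Visit bay.
At bay: go right to rose.
  At rose: go left to teak.
    At teak: go left to yew.
      At yew: go left to iris.
        At iris: go left to plum.
          At plum: go left to cedar.
            cedar is a leaf — visit cedar.
          Visit plum.
          At plum: no right child.
        Visit iris.
        At iris: no right child.
      Visit yew.
      At yew: go right to fern.
        At fern: go left to kale.
          kale is a leaf — visit kale.
        Visit fern.
        At fern: no right child.
    Visit teak.
    At teak: go right to lime.
      At lime: go left to elm.
        elm is a leaf — visit elm.
      Visit lime.
      At lime: go right to pear.
        pear is a leaf — visit pear.
  Visit rose.
  At rose: no right child.
Full in-order sequence: bay, cedar, plum, iris, yew, kale, fern, teak, elm, lime, pear, rose.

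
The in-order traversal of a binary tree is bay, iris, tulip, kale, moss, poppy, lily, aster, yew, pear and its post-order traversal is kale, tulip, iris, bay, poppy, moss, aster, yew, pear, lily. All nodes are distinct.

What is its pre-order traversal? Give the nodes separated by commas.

lily, moss, bay, iris, tulip, kale, poppy, pear, yew, aster

The last element of post-order is the root; it splits in-order into left and right subtrees.
Root lily: left subtree has 6 nodes {bay, iris, tulip, kale, moss, poppy}, right has 3 {aster, yew, pear}.
  Root moss: left subtree has 4 nodes {bay, iris, tulip, kale}, right has 1 {poppy}.
    Root bay: left subtree has 0 nodes { }, right has 3 {iris, tulip, kale}.
      Root iris: left subtree has 0 nodes { }, right has 2 {tulip, kale}.
        Root tulip: left subtree has 0 nodes { }, right has 1 {kale}.
  Root pear: left subtree has 2 nodes {aster, yew}, right has 0 { }.
    Root yew: left subtree has 1 node {aster}, right has 0 { }.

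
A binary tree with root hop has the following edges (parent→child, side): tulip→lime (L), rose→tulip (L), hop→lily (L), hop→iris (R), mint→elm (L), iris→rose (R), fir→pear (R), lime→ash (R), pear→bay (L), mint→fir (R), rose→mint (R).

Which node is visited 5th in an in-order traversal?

ash

In-order visits the left subtree, then the node, then the right subtree.
At hop: go left to lily.
  lily is a leaf — visit lily.
Visit hop.
At hop: go right to iris.
  At iris: no left child.
  Visit iris.
  At iris: go right to rose.
    At rose: go left to tulip.
      At tulip: go left to lime.
        At lime: no left child.
        Visit lime.
        At lime: go right to ash.
          ash is a leaf — visit ash.
      Visit tulip.
      At tulip: no right child.
    Visit rose.
    At rose: go right to mint.
      At mint: go left to elm.
        elm is a leaf — visit elm.
      Visit mint.
      At mint: go right to fir.
        At fir: no left child.
        Visit fir.
        At fir: go right to pear.
          At pear: go left to bay.
            bay is a leaf — visit bay.
          Visit pear.
          At pear: no right child.
Full in-order sequence: lily, hop, iris, lime, ash, tulip, rose, elm, mint, fir, bay, pear.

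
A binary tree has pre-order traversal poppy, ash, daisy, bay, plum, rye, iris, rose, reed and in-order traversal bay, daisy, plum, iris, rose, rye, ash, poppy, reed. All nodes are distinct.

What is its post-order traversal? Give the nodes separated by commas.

The first element of pre-order is the root; it splits in-order into left and right subtrees.
Root poppy: left subtree has 7 nodes {bay, daisy, plum, iris, rose, rye, ash}, right has 1 {reed}.
  Root ash: left subtree has 6 nodes {bay, daisy, plum, iris, rose, rye}, right has 0 { }.
    Root daisy: left subtree has 1 node {bay}, right has 4 {plum, iris, rose, rye}.
      Root plum: left subtree has 0 nodes { }, right has 3 {iris, rose, rye}.
        Root rye: left subtree has 2 nodes {iris, rose}, right has 0 { }.
          Root iris: left subtree has 0 nodes { }, right has 1 {rose}.

bay, rose, iris, rye, plum, daisy, ash, reed, poppy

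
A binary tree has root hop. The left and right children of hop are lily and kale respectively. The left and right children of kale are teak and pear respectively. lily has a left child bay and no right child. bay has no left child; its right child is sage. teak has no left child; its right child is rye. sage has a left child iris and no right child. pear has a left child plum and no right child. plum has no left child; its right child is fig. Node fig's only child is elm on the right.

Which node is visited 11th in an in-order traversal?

In-order visits the left subtree, then the node, then the right subtree.
At hop: go left to lily.
  At lily: go left to bay.
    At bay: no left child.
    Visit bay.
    At bay: go right to sage.
      At sage: go left to iris.
        iris is a leaf — visit iris.
      Visit sage.
      At sage: no right child.
  Visit lily.
  At lily: no right child.
Visit hop.
At hop: go right to kale.
  At kale: go left to teak.
    At teak: no left child.
    Visit teak.
    At teak: go right to rye.
      rye is a leaf — visit rye.
  Visit kale.
  At kale: go right to pear.
    At pear: go left to plum.
      At plum: no left child.
      Visit plum.
      At plum: go right to fig.
        At fig: no left child.
        Visit fig.
        At fig: go right to elm.
          elm is a leaf — visit elm.
    Visit pear.
    At pear: no right child.
Full in-order sequence: bay, iris, sage, lily, hop, teak, rye, kale, plum, fig, elm, pear.

elm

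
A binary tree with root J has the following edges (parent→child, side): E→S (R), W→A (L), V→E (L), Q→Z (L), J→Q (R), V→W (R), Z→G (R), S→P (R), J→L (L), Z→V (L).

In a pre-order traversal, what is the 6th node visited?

Pre-order visits the node, then its left subtree, then its right subtree.
Visit J.
At J: go left to L.
  L is a leaf — visit L.
At J: go right to Q.
  Visit Q.
  At Q: go left to Z.
    Visit Z.
    At Z: go left to V.
      Visit V.
      At V: go left to E.
        Visit E.
        At E: no left child.
        At E: go right to S.
          Visit S.
          At S: no left child.
          At S: go right to P.
            P is a leaf — visit P.
      At V: go right to W.
        Visit W.
        At W: go left to A.
          A is a leaf — visit A.
        At W: no right child.
    At Z: go right to G.
      G is a leaf — visit G.
  At Q: no right child.
Full pre-order sequence: J, L, Q, Z, V, E, S, P, W, A, G.

E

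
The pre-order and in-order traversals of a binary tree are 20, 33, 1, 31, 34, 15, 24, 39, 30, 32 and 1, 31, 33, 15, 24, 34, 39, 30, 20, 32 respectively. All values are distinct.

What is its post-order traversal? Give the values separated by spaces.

31 1 24 15 30 39 34 33 32 20

The first element of pre-order is the root; it splits in-order into left and right subtrees.
Root 20: left subtree has 8 nodes {1, 31, 33, 15, 24, 34, 39, 30}, right has 1 {32}.
  Root 33: left subtree has 2 nodes {1, 31}, right has 5 {15, 24, 34, 39, 30}.
    Root 1: left subtree has 0 nodes { }, right has 1 {31}.
    Root 34: left subtree has 2 nodes {15, 24}, right has 2 {39, 30}.
      Root 15: left subtree has 0 nodes { }, right has 1 {24}.
      Root 39: left subtree has 0 nodes { }, right has 1 {30}.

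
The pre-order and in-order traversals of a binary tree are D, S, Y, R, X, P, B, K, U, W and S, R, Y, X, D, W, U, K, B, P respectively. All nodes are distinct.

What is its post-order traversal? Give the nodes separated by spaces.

The first element of pre-order is the root; it splits in-order into left and right subtrees.
Root D: left subtree has 4 nodes {S, R, Y, X}, right has 5 {W, U, K, B, P}.
  Root S: left subtree has 0 nodes { }, right has 3 {R, Y, X}.
    Root Y: left subtree has 1 node {R}, right has 1 {X}.
  Root P: left subtree has 4 nodes {W, U, K, B}, right has 0 { }.
    Root B: left subtree has 3 nodes {W, U, K}, right has 0 { }.
      Root K: left subtree has 2 nodes {W, U}, right has 0 { }.
        Root U: left subtree has 1 node {W}, right has 0 { }.

R X Y S W U K B P D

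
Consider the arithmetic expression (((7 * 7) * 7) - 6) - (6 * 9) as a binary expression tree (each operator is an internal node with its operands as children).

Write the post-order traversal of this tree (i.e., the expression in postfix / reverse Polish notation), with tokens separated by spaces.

Post-order on an expression tree gives postfix notation: for each operator, emit left operand, right operand, then the operator.

7 7 * 7 * 6 - 6 9 * -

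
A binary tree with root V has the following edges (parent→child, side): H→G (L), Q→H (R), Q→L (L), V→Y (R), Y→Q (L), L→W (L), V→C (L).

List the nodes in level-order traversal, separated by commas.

V, C, Y, Q, L, H, W, G

Level-order visits nodes level by level from the root, left to right within each level.
Level 0: V
Level 1: C, Y
Level 2: Q
Level 3: L, H
Level 4: W, G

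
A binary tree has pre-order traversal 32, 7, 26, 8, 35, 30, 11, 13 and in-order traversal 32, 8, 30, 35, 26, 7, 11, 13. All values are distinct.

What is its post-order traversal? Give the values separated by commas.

The first element of pre-order is the root; it splits in-order into left and right subtrees.
Root 32: left subtree has 0 nodes { }, right has 7 {8, 30, 35, 26, 7, 11, 13}.
  Root 7: left subtree has 4 nodes {8, 30, 35, 26}, right has 2 {11, 13}.
    Root 26: left subtree has 3 nodes {8, 30, 35}, right has 0 { }.
      Root 8: left subtree has 0 nodes { }, right has 2 {30, 35}.
        Root 35: left subtree has 1 node {30}, right has 0 { }.
    Root 11: left subtree has 0 nodes { }, right has 1 {13}.

30, 35, 8, 26, 13, 11, 7, 32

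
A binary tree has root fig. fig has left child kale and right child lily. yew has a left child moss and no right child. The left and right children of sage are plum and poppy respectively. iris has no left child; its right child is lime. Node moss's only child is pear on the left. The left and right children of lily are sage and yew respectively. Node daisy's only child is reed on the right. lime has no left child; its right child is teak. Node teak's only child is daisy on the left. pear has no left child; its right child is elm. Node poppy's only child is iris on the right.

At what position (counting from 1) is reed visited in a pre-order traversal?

Pre-order visits the node, then its left subtree, then its right subtree.
Visit fig.
At fig: go left to kale.
  kale is a leaf — visit kale.
At fig: go right to lily.
  Visit lily.
  At lily: go left to sage.
    Visit sage.
    At sage: go left to plum.
      plum is a leaf — visit plum.
    At sage: go right to poppy.
      Visit poppy.
      At poppy: no left child.
      At poppy: go right to iris.
        Visit iris.
        At iris: no left child.
        At iris: go right to lime.
          Visit lime.
          At lime: no left child.
          At lime: go right to teak.
            Visit teak.
            At teak: go left to daisy.
              Visit daisy.
              At daisy: no left child.
              At daisy: go right to reed.
                reed is a leaf — visit reed.
            At teak: no right child.
  At lily: go right to yew.
    Visit yew.
    At yew: go left to moss.
      Visit moss.
      At moss: go left to pear.
        Visit pear.
        At pear: no left child.
        At pear: go right to elm.
          elm is a leaf — visit elm.
      At moss: no right child.
    At yew: no right child.
Full pre-order sequence: fig, kale, lily, sage, plum, poppy, iris, lime, teak, daisy, reed, yew, moss, pear, elm.

11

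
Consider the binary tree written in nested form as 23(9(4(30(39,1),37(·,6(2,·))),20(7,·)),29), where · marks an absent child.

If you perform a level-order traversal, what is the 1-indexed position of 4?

Level-order visits nodes level by level from the root, left to right within each level.
Level 0: 23
Level 1: 9, 29
Level 2: 4, 20
Level 3: 30, 37, 7
Level 4: 39, 1, 6
Level 5: 2
Full level-order sequence: 23, 9, 29, 4, 20, 30, 37, 7, 39, 1, 6, 2.

4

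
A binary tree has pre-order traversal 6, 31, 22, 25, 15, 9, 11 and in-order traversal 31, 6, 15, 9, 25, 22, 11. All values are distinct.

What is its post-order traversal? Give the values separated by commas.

31, 9, 15, 25, 11, 22, 6

The first element of pre-order is the root; it splits in-order into left and right subtrees.
Root 6: left subtree has 1 node {31}, right has 5 {15, 9, 25, 22, 11}.
  Root 22: left subtree has 3 nodes {15, 9, 25}, right has 1 {11}.
    Root 25: left subtree has 2 nodes {15, 9}, right has 0 { }.
      Root 15: left subtree has 0 nodes { }, right has 1 {9}.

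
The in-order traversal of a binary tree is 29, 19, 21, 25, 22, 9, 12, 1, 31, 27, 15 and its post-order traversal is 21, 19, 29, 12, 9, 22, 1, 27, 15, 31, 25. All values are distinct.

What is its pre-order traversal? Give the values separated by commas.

25, 29, 19, 21, 31, 1, 22, 9, 12, 15, 27

The last element of post-order is the root; it splits in-order into left and right subtrees.
Root 25: left subtree has 3 nodes {29, 19, 21}, right has 7 {22, 9, 12, 1, 31, 27, 15}.
  Root 29: left subtree has 0 nodes { }, right has 2 {19, 21}.
    Root 19: left subtree has 0 nodes { }, right has 1 {21}.
  Root 31: left subtree has 4 nodes {22, 9, 12, 1}, right has 2 {27, 15}.
    Root 1: left subtree has 3 nodes {22, 9, 12}, right has 0 { }.
      Root 22: left subtree has 0 nodes { }, right has 2 {9, 12}.
        Root 9: left subtree has 0 nodes { }, right has 1 {12}.
    Root 15: left subtree has 1 node {27}, right has 0 { }.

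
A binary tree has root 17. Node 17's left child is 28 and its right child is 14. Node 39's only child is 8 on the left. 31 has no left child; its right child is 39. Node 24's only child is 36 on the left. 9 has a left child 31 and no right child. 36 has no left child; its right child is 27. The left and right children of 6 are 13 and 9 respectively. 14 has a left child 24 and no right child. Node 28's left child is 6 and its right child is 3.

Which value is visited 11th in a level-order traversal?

27

Level-order visits nodes level by level from the root, left to right within each level.
Level 0: 17
Level 1: 28, 14
Level 2: 6, 3, 24
Level 3: 13, 9, 36
Level 4: 31, 27
Level 5: 39
Level 6: 8
Full level-order sequence: 17, 28, 14, 6, 3, 24, 13, 9, 36, 31, 27, 39, 8.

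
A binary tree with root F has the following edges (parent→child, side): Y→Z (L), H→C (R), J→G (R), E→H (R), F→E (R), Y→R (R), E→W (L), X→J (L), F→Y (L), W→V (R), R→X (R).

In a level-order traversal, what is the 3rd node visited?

Level-order visits nodes level by level from the root, left to right within each level.
Level 0: F
Level 1: Y, E
Level 2: Z, R, W, H
Level 3: X, V, C
Level 4: J
Level 5: G
Full level-order sequence: F, Y, E, Z, R, W, H, X, V, C, J, G.

E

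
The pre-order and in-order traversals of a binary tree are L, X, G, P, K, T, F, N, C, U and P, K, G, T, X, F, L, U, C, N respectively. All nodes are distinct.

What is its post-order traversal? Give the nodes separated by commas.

The first element of pre-order is the root; it splits in-order into left and right subtrees.
Root L: left subtree has 6 nodes {P, K, G, T, X, F}, right has 3 {U, C, N}.
  Root X: left subtree has 4 nodes {P, K, G, T}, right has 1 {F}.
    Root G: left subtree has 2 nodes {P, K}, right has 1 {T}.
      Root P: left subtree has 0 nodes { }, right has 1 {K}.
  Root N: left subtree has 2 nodes {U, C}, right has 0 { }.
    Root C: left subtree has 1 node {U}, right has 0 { }.

K, P, T, G, F, X, U, C, N, L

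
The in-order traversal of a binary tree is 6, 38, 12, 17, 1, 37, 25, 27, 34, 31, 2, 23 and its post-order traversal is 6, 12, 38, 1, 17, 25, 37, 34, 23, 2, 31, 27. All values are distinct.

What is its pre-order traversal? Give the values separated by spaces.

27 37 17 38 6 12 1 25 31 34 2 23

The last element of post-order is the root; it splits in-order into left and right subtrees.
Root 27: left subtree has 7 nodes {6, 38, 12, 17, 1, 37, 25}, right has 4 {34, 31, 2, 23}.
  Root 37: left subtree has 5 nodes {6, 38, 12, 17, 1}, right has 1 {25}.
    Root 17: left subtree has 3 nodes {6, 38, 12}, right has 1 {1}.
      Root 38: left subtree has 1 node {6}, right has 1 {12}.
  Root 31: left subtree has 1 node {34}, right has 2 {2, 23}.
    Root 2: left subtree has 0 nodes { }, right has 1 {23}.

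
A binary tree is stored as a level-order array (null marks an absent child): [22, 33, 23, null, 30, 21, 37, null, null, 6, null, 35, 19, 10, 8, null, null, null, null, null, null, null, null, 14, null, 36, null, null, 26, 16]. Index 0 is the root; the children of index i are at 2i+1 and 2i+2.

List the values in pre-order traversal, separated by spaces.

Pre-order visits the node, then its left subtree, then its right subtree.
Visit 22.
At 22: go left to 33.
  Visit 33.
  At 33: no left child.
  At 33: go right to 30.
    Visit 30.
    At 30: go left to 6.
      6 is a leaf — visit 6.
    At 30: no right child.
At 22: go right to 23.
  Visit 23.
  At 23: go left to 21.
    Visit 21.
    At 21: go left to 35.
      Visit 35.
      At 35: go left to 14.
        14 is a leaf — visit 14.
      At 35: no right child.
    At 21: go right to 19.
      Visit 19.
      At 19: go left to 36.
        36 is a leaf — visit 36.
      At 19: no right child.
  At 23: go right to 37.
    Visit 37.
    At 37: go left to 10.
      Visit 10.
      At 10: no left child.
      At 10: go right to 26.
        26 is a leaf — visit 26.
    At 37: go right to 8.
      Visit 8.
      At 8: go left to 16.
        16 is a leaf — visit 16.
      At 8: no right child.

22 33 30 6 23 21 35 14 19 36 37 10 26 8 16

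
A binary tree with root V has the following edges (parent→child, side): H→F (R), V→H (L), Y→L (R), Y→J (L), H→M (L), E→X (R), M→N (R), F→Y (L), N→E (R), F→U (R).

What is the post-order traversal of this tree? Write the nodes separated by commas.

X, E, N, M, J, L, Y, U, F, H, V

Post-order visits the left subtree, then the right subtree, then the node.
At V: go left to H.
  At H: go left to M.
    At M: no left child.
    At M: go right to N.
      At N: no left child.
      At N: go right to E.
        At E: no left child.
        At E: go right to X.
          X is a leaf — visit X.
        Visit E.
      Visit N.
    Visit M.
  At H: go right to F.
    At F: go left to Y.
      At Y: go left to J.
        J is a leaf — visit J.
      At Y: go right to L.
        L is a leaf — visit L.
      Visit Y.
    At F: go right to U.
      U is a leaf — visit U.
    Visit F.
  Visit H.
At V: no right child.
Visit V.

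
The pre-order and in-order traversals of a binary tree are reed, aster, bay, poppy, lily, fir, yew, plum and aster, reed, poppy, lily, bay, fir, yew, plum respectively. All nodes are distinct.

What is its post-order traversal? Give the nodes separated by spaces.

The first element of pre-order is the root; it splits in-order into left and right subtrees.
Root reed: left subtree has 1 node {aster}, right has 6 {poppy, lily, bay, fir, yew, plum}.
  Root bay: left subtree has 2 nodes {poppy, lily}, right has 3 {fir, yew, plum}.
    Root poppy: left subtree has 0 nodes { }, right has 1 {lily}.
    Root fir: left subtree has 0 nodes { }, right has 2 {yew, plum}.
      Root yew: left subtree has 0 nodes { }, right has 1 {plum}.

aster lily poppy plum yew fir bay reed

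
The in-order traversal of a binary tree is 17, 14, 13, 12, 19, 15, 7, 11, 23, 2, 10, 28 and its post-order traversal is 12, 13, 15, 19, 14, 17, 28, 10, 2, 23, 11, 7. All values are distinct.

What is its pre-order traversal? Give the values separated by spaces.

The last element of post-order is the root; it splits in-order into left and right subtrees.
Root 7: left subtree has 6 nodes {17, 14, 13, 12, 19, 15}, right has 5 {11, 23, 2, 10, 28}.
  Root 17: left subtree has 0 nodes { }, right has 5 {14, 13, 12, 19, 15}.
    Root 14: left subtree has 0 nodes { }, right has 4 {13, 12, 19, 15}.
      Root 19: left subtree has 2 nodes {13, 12}, right has 1 {15}.
        Root 13: left subtree has 0 nodes { }, right has 1 {12}.
  Root 11: left subtree has 0 nodes { }, right has 4 {23, 2, 10, 28}.
    Root 23: left subtree has 0 nodes { }, right has 3 {2, 10, 28}.
      Root 2: left subtree has 0 nodes { }, right has 2 {10, 28}.
        Root 10: left subtree has 0 nodes { }, right has 1 {28}.

7 17 14 19 13 12 15 11 23 2 10 28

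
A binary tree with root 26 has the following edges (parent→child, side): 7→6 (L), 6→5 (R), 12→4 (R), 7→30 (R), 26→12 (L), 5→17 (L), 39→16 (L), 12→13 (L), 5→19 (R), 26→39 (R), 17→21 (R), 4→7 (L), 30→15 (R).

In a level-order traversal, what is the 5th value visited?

4

Level-order visits nodes level by level from the root, left to right within each level.
Level 0: 26
Level 1: 12, 39
Level 2: 13, 4, 16
Level 3: 7
Level 4: 6, 30
Level 5: 5, 15
Level 6: 17, 19
Level 7: 21
Full level-order sequence: 26, 12, 39, 13, 4, 16, 7, 6, 30, 5, 15, 17, 19, 21.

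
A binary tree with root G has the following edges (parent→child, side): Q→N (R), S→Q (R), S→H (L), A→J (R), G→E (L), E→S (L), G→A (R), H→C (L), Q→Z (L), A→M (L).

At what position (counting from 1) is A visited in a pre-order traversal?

Pre-order visits the node, then its left subtree, then its right subtree.
Visit G.
At G: go left to E.
  Visit E.
  At E: go left to S.
    Visit S.
    At S: go left to H.
      Visit H.
      At H: go left to C.
        C is a leaf — visit C.
      At H: no right child.
    At S: go right to Q.
      Visit Q.
      At Q: go left to Z.
        Z is a leaf — visit Z.
      At Q: go right to N.
        N is a leaf — visit N.
  At E: no right child.
At G: go right to A.
  Visit A.
  At A: go left to M.
    M is a leaf — visit M.
  At A: go right to J.
    J is a leaf — visit J.
Full pre-order sequence: G, E, S, H, C, Q, Z, N, A, M, J.

9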